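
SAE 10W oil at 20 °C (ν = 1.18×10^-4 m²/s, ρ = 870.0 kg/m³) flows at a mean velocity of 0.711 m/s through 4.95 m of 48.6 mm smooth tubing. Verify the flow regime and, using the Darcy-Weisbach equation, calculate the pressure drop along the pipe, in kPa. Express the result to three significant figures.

Δp ≈ 4.90 kPa

Re = VD/ν = 0.711·0.04860/1.18×10^-4 = 293 → laminar (Re < 2300)
f = 64/Re = 0.2186
h_f = f(L/D)V²/(2g) = 0.2186·(4.95/0.04860)·0.711²/(2·9.81) = 0.5735 m
Δp = ρg·h_f = 870.0·9.81·0.5735 = 4.895 kPa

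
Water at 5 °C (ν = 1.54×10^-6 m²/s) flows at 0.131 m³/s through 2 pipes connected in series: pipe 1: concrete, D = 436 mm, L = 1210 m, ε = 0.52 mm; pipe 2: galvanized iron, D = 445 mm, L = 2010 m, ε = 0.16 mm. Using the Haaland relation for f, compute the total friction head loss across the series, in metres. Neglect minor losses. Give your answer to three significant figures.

Pipe 1: V = 0.8774 m/s, Re = 2.48×10^5, ε/D = 0.00119, f = 0.02145, h_1 = f(L/D)V²/2g = 2.336 m
Pipe 2: V = 0.8423 m/s, Re = 2.43×10^5, ε/D = 3.60×10^-4, f = 0.01752, h_2 = f(L/D)V²/2g = 2.862 m
Series → Q common, losses add: H = Σh = 5.197 m

H ≈ 5.20 m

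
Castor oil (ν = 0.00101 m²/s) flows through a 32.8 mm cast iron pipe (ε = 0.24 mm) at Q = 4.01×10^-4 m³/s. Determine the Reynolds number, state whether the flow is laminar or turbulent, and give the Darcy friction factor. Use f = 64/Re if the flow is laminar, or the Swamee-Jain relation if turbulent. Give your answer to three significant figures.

V = 4Q/(πD²) = 0.4746 m/s
Re = VD/ν = 0.4746·0.0328/0.00101 = 15.4
Re < 2300 → laminar → f = 64/Re = 4.153

Re ≈ 15.4; laminar; f = 64/Re ≈ 4.15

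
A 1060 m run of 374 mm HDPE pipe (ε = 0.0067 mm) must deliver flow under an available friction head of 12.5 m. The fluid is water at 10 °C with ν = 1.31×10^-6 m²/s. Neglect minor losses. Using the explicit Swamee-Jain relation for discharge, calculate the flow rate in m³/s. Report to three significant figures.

Swamee-Jain (Type II): Q = -0.965·√(gD⁵h_f/L)·ln[ε/(3.7D) + √(3.17ν²L/(gD³h_f))]
√(gD⁵h_f/L) = √(9.81·0.374⁵·12.5/1060) = 0.02909
ε/(3.7D) = 4.84×10^-6; √(3.17ν²L/(gD³h_f)) = 3.00×10^-5
Q = -0.965·0.02909·ln(3.482×10^-5) = 0.2882 m³/s
Check: V = 2.62 m/s, Re = 7.49×10^5, f = 0.01255, h_f = 12.5 m ≈ 12.5 m ✓

Q ≈ 0.288 m³/s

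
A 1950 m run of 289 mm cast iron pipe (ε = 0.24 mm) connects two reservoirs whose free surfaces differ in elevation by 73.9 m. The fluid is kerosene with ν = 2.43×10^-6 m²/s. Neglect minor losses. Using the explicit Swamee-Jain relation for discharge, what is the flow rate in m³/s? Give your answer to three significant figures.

Swamee-Jain (Type II): Q = -0.965·√(gD⁵h_f/L)·ln[ε/(3.7D) + √(3.17ν²L/(gD³h_f))]
√(gD⁵h_f/L) = √(9.81·0.289⁵·73.9/1950) = 0.02738
ε/(3.7D) = 2.24×10^-4; √(3.17ν²L/(gD³h_f)) = 4.57×10^-5
Q = -0.965·0.02738·ln(2.701×10^-4) = 0.2171 m³/s
Check: V = 3.31 m/s, Re = 3.94×10^5, f = 0.01976, h_f = 74.4 m ≈ 73.9 m ✓

Q ≈ 0.217 m³/s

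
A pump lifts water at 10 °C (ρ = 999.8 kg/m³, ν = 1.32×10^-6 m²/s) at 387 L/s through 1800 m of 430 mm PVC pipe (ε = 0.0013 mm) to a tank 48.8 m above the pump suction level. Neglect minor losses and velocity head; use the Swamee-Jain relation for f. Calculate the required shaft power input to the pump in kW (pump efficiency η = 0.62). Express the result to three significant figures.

V = 4Q/(πD²) = 2.665 m/s; Re = 8.68×10^5; ε/D = 3.02×10^-6; f = 0.01196
h_f = f(L/D)V²/2g = 18.12 m
Total head H = z + h_f = 48.8 + 18.12 = 66.92 m
P_hyd = ρgQH = 999.8·9.81·0.387·66.92 = 254.0 kW
P_shaft = P_hyd/η = 254.0/0.62 = 409.7 kW

P_shaft ≈ 410 kW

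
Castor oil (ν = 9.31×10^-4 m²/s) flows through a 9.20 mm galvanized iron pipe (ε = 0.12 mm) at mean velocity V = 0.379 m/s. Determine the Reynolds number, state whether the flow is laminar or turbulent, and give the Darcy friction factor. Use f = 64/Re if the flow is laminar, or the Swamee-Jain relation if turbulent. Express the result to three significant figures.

Re ≈ 3.75; laminar; f = 64/Re ≈ 17.1

Re = VD/ν = 0.3790·0.00920/9.31×10^-4 = 3.75
Re < 2300 → laminar → f = 64/Re = 17.09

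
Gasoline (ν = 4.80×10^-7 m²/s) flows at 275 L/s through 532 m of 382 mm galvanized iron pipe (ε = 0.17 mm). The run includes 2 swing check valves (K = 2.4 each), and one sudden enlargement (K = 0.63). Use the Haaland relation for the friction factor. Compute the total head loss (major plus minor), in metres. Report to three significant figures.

V = 4Q/(πD²) = 2.399 m/s; V²/2g = 0.2934 m
Re = 1.91×10^6, ε/D = 4.45×10^-4 → f = 0.01656 (Haaland)
Major: h_f = f(L/D)·V²/2g = 0.01656·1393·0.2934 = 6.768 m
Minor: ΣK = 5.43; h_m = ΣK·V²/2g = 1.593 m
Total H_L = 6.768 + 1.593 = 8.361 m

H_L ≈ 8.36 m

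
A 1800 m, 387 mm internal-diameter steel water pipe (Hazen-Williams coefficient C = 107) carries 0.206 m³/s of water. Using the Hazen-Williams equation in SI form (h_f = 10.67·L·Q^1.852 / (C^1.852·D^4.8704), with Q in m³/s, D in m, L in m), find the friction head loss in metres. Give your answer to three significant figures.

h_f ≈ 18.3 m

h_f = 10.67·1800·0.206^1.852 / (107^1.852·0.387^4.8704) = 18.29 m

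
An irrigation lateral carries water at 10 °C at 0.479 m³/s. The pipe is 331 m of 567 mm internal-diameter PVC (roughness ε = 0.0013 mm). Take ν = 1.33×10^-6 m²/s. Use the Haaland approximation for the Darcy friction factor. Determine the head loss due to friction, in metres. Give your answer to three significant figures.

h_f ≈ 1.29 m

V = 4Q/(πD²) = 4·0.479/(π·0.567²) = 1.897 m/s
Re = VD/ν = 1.897·0.567/1.33×10^-6 = 8.09×10^5 → turbulent
ε/D = 0.0013/567 = 2.29×10^-6
Haaland: f = 0.01204
h_f = f(L/D)V²/(2g) = 0.01204·(331/0.567)·1.897²/(2·9.81) = 1.290 m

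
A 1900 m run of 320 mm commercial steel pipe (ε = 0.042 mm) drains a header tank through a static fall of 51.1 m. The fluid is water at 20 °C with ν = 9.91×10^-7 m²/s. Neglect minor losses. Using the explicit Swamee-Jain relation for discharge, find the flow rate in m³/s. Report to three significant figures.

Swamee-Jain (Type II): Q = -0.965·√(gD⁵h_f/L)·ln[ε/(3.7D) + √(3.17ν²L/(gD³h_f))]
√(gD⁵h_f/L) = √(9.81·0.320⁵·51.1/1900) = 0.02975
ε/(3.7D) = 3.55×10^-5; √(3.17ν²L/(gD³h_f)) = 1.90×10^-5
Q = -0.965·0.02975·ln(5.445×10^-5) = 0.2819 m³/s
Check: V = 3.51 m/s, Re = 1.13×10^6, f = 0.01382, h_f = 51.4 m ≈ 51.1 m ✓

Q ≈ 0.282 m³/s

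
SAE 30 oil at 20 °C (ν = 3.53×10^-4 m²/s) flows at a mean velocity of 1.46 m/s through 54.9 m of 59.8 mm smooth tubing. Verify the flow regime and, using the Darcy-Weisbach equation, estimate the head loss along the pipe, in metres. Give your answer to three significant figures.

h_f ≈ 25.8 m

Re = VD/ν = 1.46·0.05980/3.53×10^-4 = 247 → laminar (Re < 2300)
f = 64/Re = 0.2588
h_f = f(L/D)V²/(2g) = 0.2588·(54.9/0.05980)·1.46²/(2·9.81) = 25.81 m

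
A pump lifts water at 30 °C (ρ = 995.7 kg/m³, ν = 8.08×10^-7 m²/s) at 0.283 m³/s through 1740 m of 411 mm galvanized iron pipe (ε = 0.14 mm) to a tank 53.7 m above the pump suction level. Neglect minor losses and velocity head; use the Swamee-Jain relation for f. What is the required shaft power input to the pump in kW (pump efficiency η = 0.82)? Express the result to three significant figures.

V = 4Q/(πD²) = 2.133 m/s; Re = 1.09×10^6; ε/D = 3.41×10^-4; f = 0.01606
h_f = f(L/D)V²/2g = 15.77 m
Total head H = z + h_f = 53.7 + 15.77 = 69.47 m
P_hyd = ρgQH = 995.7·9.81·0.283·69.47 = 192.0 kW
P_shaft = P_hyd/η = 192.0/0.82 = 234.2 kW

P_shaft ≈ 234 kW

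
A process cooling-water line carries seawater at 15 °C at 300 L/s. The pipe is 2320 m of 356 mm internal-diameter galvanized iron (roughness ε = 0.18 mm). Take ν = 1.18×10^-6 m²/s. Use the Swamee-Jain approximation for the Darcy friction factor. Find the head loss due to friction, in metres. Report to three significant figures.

V = 4Q/(πD²) = 4·0.300/(π·0.356²) = 3.014 m/s
Re = VD/ν = 3.014·0.356/1.18×10^-6 = 9.09×10^5 → turbulent
ε/D = 0.18/356 = 5.06×10^-4
Swamee-Jain: f = 0.01739
h_f = f(L/D)V²/(2g) = 0.01739·(2320/0.356)·3.014²/(2·9.81) = 52.47 m

h_f ≈ 52.5 m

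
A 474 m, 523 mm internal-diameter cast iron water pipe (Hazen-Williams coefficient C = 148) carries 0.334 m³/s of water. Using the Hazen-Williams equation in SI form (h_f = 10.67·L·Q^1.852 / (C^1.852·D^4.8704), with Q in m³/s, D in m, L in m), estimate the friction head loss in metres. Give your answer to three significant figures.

h_f ≈ 1.49 m

h_f = 10.67·474·0.334^1.852 / (148^1.852·0.523^4.8704) = 1.491 m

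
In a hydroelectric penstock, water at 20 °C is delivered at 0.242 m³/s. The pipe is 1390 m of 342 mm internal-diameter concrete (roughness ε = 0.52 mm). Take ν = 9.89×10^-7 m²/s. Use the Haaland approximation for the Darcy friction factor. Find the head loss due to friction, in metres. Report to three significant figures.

V = 4Q/(πD²) = 4·0.242/(π·0.342²) = 2.634 m/s
Re = VD/ν = 2.634·0.342/9.89×10^-7 = 9.11×10^5 → turbulent
ε/D = 0.52/342 = 0.00152
Haaland: f = 0.02206
h_f = f(L/D)V²/(2g) = 0.02206·(1390/0.342)·2.634²/(2·9.81) = 31.72 m

h_f ≈ 31.7 m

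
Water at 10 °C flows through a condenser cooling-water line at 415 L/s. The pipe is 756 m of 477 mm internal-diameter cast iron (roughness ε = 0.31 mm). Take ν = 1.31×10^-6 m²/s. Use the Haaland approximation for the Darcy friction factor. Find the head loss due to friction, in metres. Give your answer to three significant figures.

V = 4Q/(πD²) = 4·0.415/(π·0.477²) = 2.322 m/s
Re = VD/ν = 2.322·0.477/1.31×10^-6 = 8.46×10^5 → turbulent
ε/D = 0.31/477 = 6.50×10^-4
Haaland: f = 0.01819
h_f = f(L/D)V²/(2g) = 0.01819·(756/0.477)·2.322²/(2·9.81) = 7.925 m

h_f ≈ 7.92 m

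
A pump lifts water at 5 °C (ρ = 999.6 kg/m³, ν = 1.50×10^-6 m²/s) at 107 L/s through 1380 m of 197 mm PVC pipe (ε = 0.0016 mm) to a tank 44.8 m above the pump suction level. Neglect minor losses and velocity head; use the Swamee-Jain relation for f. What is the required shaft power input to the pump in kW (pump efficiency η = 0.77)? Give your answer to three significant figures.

P_shaft ≈ 141 kW

V = 4Q/(πD²) = 3.510 m/s; Re = 4.61×10^5; ε/D = 8.12×10^-6; f = 0.01341
h_f = f(L/D)V²/2g = 58.99 m
Total head H = z + h_f = 44.8 + 58.99 = 103.8 m
P_hyd = ρgQH = 999.6·9.81·0.107·103.8 = 108.9 kW
P_shaft = P_hyd/η = 108.9/0.77 = 141.4 kW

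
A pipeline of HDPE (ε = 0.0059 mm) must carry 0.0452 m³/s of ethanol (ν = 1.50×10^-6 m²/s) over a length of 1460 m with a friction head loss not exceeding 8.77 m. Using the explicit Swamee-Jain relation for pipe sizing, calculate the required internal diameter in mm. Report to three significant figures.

D ≈ 217 mm

Swamee-Jain (Type III): D = 0.66·[ε^1.25·(LQ²/(gh_f))^4.75 + ν·Q^9.4·(L/(gh_f))^5.2]^0.04
LQ²/(gh_f) = 0.03467; L/(gh_f) = 16.97
Term 1 = ε^1.25·(…)^4.75 = 3.38×10^-14; Term 2 = ν·Q^9.4·(…)^5.2 = 8.49×10^-13
D = 0.66·(3.38×10^-14 + 8.49×10^-13)^0.04 = 0.2175 m = 217 mm
Check: V = 1.22 m/s, Re = 1.76×10^5, f = 0.01615, h_f = 8.18 m ≈ 8.77 m ✓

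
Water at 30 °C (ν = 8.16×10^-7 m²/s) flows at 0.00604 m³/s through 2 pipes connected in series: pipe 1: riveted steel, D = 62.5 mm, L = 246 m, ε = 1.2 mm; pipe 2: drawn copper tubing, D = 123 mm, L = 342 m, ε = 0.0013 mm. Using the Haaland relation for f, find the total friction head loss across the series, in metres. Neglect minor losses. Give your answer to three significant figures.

Pipe 1: V = 1.969 m/s, Re = 1.51×10^5, ε/D = 0.0192, f = 0.04824, h_1 = f(L/D)V²/2g = 37.51 m
Pipe 2: V = 0.5083 m/s, Re = 7.66×10^4, ε/D = 1.06×10^-5, f = 0.01889, h_2 = f(L/D)V²/2g = 0.6917 m
Series → Q common, losses add: H = Σh = 38.20 m

H ≈ 38.2 m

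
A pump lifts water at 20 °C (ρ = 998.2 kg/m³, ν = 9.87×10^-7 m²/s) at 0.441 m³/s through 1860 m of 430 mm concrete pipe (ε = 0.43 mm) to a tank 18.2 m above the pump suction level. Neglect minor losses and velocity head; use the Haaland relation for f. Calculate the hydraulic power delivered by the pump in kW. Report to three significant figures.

P_hyd ≈ 253 kW

V = 4Q/(πD²) = 3.037 m/s; Re = 1.32×10^6; ε/D = 0.00100; f = 0.01988
h_f = f(L/D)V²/2g = 40.41 m
Total head H = z + h_f = 18.2 + 40.41 = 58.61 m
P_hyd = ρgQH = 998.2·9.81·0.441·58.61 = 253.1 kW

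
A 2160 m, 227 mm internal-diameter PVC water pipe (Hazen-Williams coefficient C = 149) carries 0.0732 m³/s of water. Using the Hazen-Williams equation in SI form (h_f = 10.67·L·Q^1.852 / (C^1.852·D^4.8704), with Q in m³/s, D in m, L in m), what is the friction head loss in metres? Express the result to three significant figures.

h_f ≈ 23.5 m

h_f = 10.67·2160·0.0732^1.852 / (149^1.852·0.227^4.8704) = 23.52 m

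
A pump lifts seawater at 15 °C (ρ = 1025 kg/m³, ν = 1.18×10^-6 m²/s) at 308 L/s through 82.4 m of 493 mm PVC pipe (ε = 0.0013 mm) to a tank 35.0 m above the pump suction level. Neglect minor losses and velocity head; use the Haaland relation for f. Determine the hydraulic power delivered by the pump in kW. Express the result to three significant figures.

P_hyd ≈ 109 kW

V = 4Q/(πD²) = 1.613 m/s; Re = 6.74×10^5; ε/D = 2.64×10^-6; f = 0.01243
h_f = f(L/D)V²/2g = 0.2756 m
Total head H = z + h_f = 35.0 + 0.2756 = 35.28 m
P_hyd = ρgQH = 1025·9.81·0.308·35.28 = 109.2 kW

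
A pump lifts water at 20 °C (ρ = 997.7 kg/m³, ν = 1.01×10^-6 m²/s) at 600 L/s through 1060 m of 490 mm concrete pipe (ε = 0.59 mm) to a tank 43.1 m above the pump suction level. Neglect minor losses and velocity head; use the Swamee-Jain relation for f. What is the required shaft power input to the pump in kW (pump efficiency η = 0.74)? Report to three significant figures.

V = 4Q/(πD²) = 3.182 m/s; Re = 1.54×10^6; ε/D = 0.00120; f = 0.02079
h_f = f(L/D)V²/2g = 23.21 m
Total head H = z + h_f = 43.1 + 23.21 = 66.31 m
P_hyd = ρgQH = 997.7·9.81·0.600·66.31 = 389.4 kW
P_shaft = P_hyd/η = 389.4/0.74 = 526.2 kW

P_shaft ≈ 526 kW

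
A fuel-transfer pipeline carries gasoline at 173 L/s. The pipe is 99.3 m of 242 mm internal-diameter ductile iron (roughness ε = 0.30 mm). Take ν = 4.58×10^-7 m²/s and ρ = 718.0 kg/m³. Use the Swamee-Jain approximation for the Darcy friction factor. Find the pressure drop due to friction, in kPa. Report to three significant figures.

Δp ≈ 43.5 kPa

V = 4Q/(πD²) = 4·0.173/(π·0.242²) = 3.761 m/s
Re = VD/ν = 3.761·0.242/4.58×10^-7 = 1.99×10^6 → turbulent
ε/D = 0.30/242 = 0.00124
Swamee-Jain: f = 0.02089
h_f = f(L/D)V²/(2g) = 0.02089·(99.3/0.242)·3.761²/(2·9.81) = 6.181 m
Δp = ρg·h_f = 718.0·9.81·6.181 = 43.54 kPa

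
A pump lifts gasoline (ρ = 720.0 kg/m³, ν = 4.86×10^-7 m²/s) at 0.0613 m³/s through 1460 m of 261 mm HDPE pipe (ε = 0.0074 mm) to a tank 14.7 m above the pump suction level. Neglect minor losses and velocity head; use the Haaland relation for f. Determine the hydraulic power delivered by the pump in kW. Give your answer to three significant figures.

V = 4Q/(πD²) = 1.146 m/s; Re = 6.15×10^5; ε/D = 2.84×10^-5; f = 0.01298
h_f = f(L/D)V²/2g = 4.859 m
Total head H = z + h_f = 14.7 + 4.859 = 19.56 m
P_hyd = ρgQH = 720.0·9.81·0.0613·19.56 = 8.469 kW

P_hyd ≈ 8.47 kW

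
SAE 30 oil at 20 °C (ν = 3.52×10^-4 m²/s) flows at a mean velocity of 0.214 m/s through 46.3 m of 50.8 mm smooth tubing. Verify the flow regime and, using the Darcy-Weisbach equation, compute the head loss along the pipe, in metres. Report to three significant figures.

Re = VD/ν = 0.214·0.05080/3.52×10^-4 = 30.9 → laminar (Re < 2300)
f = 64/Re = 2.072
h_f = f(L/D)V²/(2g) = 2.072·(46.3/0.05080)·0.214²/(2·9.81) = 4.409 m

h_f ≈ 4.41 m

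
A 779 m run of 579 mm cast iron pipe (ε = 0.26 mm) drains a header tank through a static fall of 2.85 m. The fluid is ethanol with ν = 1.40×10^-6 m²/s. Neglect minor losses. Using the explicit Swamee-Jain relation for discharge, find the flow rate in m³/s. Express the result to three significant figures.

Q ≈ 0.410 m³/s

Swamee-Jain (Type II): Q = -0.965·√(gD⁵h_f/L)·ln[ε/(3.7D) + √(3.17ν²L/(gD³h_f))]
√(gD⁵h_f/L) = √(9.81·0.579⁵·2.85/779) = 0.04833
ε/(3.7D) = 1.21×10^-4; √(3.17ν²L/(gD³h_f)) = 2.99×10^-5
Q = -0.965·0.04833·ln(1.512×10^-4) = 0.4102 m³/s
Check: V = 1.56 m/s, Re = 6.44×10^5, f = 0.01723, h_f = 2.87 m ≈ 2.85 m ✓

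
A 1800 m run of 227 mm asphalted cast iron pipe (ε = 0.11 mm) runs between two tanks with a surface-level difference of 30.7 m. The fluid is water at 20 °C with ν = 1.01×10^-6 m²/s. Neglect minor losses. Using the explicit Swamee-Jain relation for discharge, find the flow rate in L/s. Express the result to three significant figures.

Swamee-Jain (Type II): Q = -0.965·√(gD⁵h_f/L)·ln[ε/(3.7D) + √(3.17ν²L/(gD³h_f))]
√(gD⁵h_f/L) = √(9.81·0.227⁵·30.7/1800) = 0.01004
ε/(3.7D) = 1.31×10^-4; √(3.17ν²L/(gD³h_f)) = 4.06×10^-5
Q = -0.965·0.01004·ln(1.716×10^-4) = 0.08402 m³/s
Check: V = 2.08 m/s, Re = 4.67×10^5, f = 0.01774, h_f = 30.9 m ≈ 30.7 m ✓

Q ≈ 84.0 L/s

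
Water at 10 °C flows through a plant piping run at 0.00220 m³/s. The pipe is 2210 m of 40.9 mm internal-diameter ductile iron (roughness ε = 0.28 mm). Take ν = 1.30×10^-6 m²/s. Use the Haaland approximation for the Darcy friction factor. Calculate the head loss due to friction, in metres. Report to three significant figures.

V = 4Q/(πD²) = 4·0.00220/(π·0.0409²) = 1.675 m/s
Re = VD/ν = 1.675·0.0409/1.30×10^-6 = 5.27×10^4 → turbulent
ε/D = 0.28/40.9 = 0.00685
Haaland: f = 0.03485
h_f = f(L/D)V²/(2g) = 0.03485·(2210/0.0409)·1.675²/(2·9.81) = 269.1 m

h_f ≈ 269 m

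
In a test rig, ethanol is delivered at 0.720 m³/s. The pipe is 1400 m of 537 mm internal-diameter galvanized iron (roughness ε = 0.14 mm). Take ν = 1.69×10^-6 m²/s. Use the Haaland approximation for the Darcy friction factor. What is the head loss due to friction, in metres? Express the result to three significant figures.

V = 4Q/(πD²) = 4·0.720/(π·0.537²) = 3.179 m/s
Re = VD/ν = 3.179·0.537/1.69×10^-6 = 1.01×10^6 → turbulent
ε/D = 0.14/537 = 2.61×10^-4
Haaland: f = 0.01523
h_f = f(L/D)V²/(2g) = 0.01523·(1400/0.537)·3.179²/(2·9.81) = 20.45 m

h_f ≈ 20.4 m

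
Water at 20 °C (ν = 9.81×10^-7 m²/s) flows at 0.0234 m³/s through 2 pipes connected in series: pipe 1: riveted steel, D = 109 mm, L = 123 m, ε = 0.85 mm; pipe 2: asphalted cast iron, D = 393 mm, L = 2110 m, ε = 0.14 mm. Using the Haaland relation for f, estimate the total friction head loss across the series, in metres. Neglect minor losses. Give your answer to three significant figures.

H ≈ 12.9 m

Pipe 1: V = 2.508 m/s, Re = 2.79×10^5, ε/D = 0.00780, f = 0.03521, h_1 = f(L/D)V²/2g = 12.74 m
Pipe 2: V = 0.1929 m/s, Re = 7.73×10^4, ε/D = 3.56×10^-4, f = 0.02023, h_2 = f(L/D)V²/2g = 0.2060 m
Series → Q common, losses add: H = Σh = 12.94 m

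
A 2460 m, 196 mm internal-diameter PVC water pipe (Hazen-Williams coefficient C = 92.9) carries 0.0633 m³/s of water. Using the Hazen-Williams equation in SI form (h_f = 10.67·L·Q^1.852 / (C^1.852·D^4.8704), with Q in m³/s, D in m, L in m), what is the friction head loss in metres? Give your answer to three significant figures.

h_f = 10.67·2460·0.0633^1.852 / (92.9^1.852·0.196^4.8704) = 100.4 m

h_f ≈ 100 m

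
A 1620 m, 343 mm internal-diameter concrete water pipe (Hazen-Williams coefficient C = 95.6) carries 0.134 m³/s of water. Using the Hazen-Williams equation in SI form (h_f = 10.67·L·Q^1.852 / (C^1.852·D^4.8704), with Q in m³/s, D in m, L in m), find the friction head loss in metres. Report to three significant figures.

h_f = 10.67·1620·0.134^1.852 / (95.6^1.852·0.343^4.8704) = 16.47 m

h_f ≈ 16.5 m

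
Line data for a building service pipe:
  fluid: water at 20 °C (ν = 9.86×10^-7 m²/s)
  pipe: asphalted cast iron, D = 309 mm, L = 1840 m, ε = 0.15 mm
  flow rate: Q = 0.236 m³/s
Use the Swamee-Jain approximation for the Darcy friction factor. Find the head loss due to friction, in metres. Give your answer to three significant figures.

V = 4Q/(πD²) = 4·0.236/(π·0.309²) = 3.147 m/s
Re = VD/ν = 3.147·0.309/9.86×10^-7 = 9.86×10^5 → turbulent
ε/D = 0.15/309 = 4.85×10^-4
Swamee-Jain: f = 0.01721
h_f = f(L/D)V²/(2g) = 0.01721·(1840/0.309)·3.147²/(2·9.81) = 51.73 m

h_f ≈ 51.7 m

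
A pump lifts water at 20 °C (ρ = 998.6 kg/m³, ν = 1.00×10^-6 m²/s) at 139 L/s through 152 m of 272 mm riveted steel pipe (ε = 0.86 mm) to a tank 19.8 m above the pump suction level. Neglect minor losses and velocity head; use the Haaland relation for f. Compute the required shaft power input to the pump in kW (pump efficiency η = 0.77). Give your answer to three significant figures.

P_shaft ≈ 42.7 kW

V = 4Q/(πD²) = 2.392 m/s; Re = 6.51×10^5; ε/D = 0.00316; f = 0.02679
h_f = f(L/D)V²/2g = 4.366 m
Total head H = z + h_f = 19.8 + 4.366 = 24.17 m
P_hyd = ρgQH = 998.6·9.81·0.139·24.17 = 32.91 kW
P_shaft = P_hyd/η = 32.91/0.77 = 42.74 kW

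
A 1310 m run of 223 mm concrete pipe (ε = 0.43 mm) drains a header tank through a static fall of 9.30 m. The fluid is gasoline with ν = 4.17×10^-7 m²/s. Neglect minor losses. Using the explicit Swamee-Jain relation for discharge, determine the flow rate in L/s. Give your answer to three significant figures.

Swamee-Jain (Type II): Q = -0.965·√(gD⁵h_f/L)·ln[ε/(3.7D) + √(3.17ν²L/(gD³h_f))]
√(gD⁵h_f/L) = √(9.81·0.223⁵·9.30/1310) = 0.006197
ε/(3.7D) = 5.21×10^-4; √(3.17ν²L/(gD³h_f)) = 2.67×10^-5
Q = -0.965·0.006197·ln(5.479×10^-4) = 0.04491 m³/s
Check: V = 1.15 m/s, Re = 6.15×10^5, f = 0.02360, h_f = 9.34 m ≈ 9.30 m ✓

Q ≈ 44.9 L/s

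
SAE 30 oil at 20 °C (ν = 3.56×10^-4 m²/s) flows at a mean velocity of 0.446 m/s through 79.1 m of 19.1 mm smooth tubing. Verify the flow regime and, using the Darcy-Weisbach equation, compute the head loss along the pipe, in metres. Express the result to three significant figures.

Re = VD/ν = 0.446·0.01910/3.56×10^-4 = 23.9 → laminar (Re < 2300)
f = 64/Re = 2.675
h_f = f(L/D)V²/(2g) = 2.675·(79.1/0.01910)·0.446²/(2·9.81) = 112.3 m

h_f ≈ 112 m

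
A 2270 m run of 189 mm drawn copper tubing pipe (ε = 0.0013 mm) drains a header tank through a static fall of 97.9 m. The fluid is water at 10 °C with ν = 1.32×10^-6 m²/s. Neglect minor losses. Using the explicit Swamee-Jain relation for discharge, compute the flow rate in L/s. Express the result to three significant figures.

Q ≈ 97.4 L/s

Swamee-Jain (Type II): Q = -0.965·√(gD⁵h_f/L)·ln[ε/(3.7D) + √(3.17ν²L/(gD³h_f))]
√(gD⁵h_f/L) = √(9.81·0.189⁵·97.9/2270) = 0.01010
ε/(3.7D) = 1.86×10^-6; √(3.17ν²L/(gD³h_f)) = 4.40×10^-5
Q = -0.965·0.01010·ln(4.583×10^-5) = 0.09738 m³/s
Check: V = 3.47 m/s, Re = 4.97×10^5, f = 0.01322, h_f = 97.5 m ≈ 97.9 m ✓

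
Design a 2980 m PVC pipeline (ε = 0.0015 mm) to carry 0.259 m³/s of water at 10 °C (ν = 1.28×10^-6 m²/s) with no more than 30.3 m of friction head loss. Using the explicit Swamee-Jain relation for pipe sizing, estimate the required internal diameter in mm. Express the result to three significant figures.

D ≈ 373 mm

Swamee-Jain (Type III): D = 0.66·[ε^1.25·(LQ²/(gh_f))^4.75 + ν·Q^9.4·(L/(gh_f))^5.2]^0.04
LQ²/(gh_f) = 0.6725; L/(gh_f) = 10.03
Term 1 = ε^1.25·(…)^4.75 = 7.97×10^-9; Term 2 = ν·Q^9.4·(…)^5.2 = 6.28×10^-7
D = 0.66·(7.97×10^-9 + 6.28×10^-7)^0.04 = 0.3730 m = 373 mm
Check: V = 2.37 m/s, Re = 6.91×10^5, f = 0.01245, h_f = 28.5 m ≈ 30.3 m ✓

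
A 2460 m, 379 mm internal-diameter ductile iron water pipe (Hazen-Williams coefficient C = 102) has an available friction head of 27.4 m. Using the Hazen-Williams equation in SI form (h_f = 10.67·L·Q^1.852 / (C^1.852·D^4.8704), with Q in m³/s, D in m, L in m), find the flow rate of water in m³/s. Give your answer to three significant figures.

Q ≈ 0.195 m³/s

Rearranging: Q = [h_f·C^1.852·D^4.8704 / (10.67·L)]^(1/1.852)
Q = [27.4·102^1.852·0.379^4.8704 / (10.67·2460)]^0.540 = 0.1953 m³/s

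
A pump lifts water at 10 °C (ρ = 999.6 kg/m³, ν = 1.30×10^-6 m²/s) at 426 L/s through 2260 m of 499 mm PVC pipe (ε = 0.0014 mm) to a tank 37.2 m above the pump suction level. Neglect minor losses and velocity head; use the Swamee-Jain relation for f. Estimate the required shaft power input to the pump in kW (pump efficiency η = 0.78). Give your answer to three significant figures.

V = 4Q/(πD²) = 2.178 m/s; Re = 8.36×10^5; ε/D = 2.81×10^-6; f = 0.01203
h_f = f(L/D)V²/2g = 13.17 m
Total head H = z + h_f = 37.2 + 13.17 = 50.37 m
P_hyd = ρgQH = 999.6·9.81·0.426·50.37 = 210.4 kW
P_shaft = P_hyd/η = 210.4/0.78 = 269.8 kW

P_shaft ≈ 270 kW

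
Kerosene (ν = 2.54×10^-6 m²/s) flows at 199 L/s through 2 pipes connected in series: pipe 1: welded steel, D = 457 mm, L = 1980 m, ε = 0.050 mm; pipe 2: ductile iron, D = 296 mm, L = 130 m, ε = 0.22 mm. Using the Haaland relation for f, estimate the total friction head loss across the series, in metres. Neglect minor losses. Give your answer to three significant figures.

H ≈ 8.82 m

Pipe 1: V = 1.213 m/s, Re = 2.18×10^5, ε/D = 1.09×10^-4, f = 0.01604, h_1 = f(L/D)V²/2g = 5.212 m
Pipe 2: V = 2.892 m/s, Re = 3.37×10^5, ε/D = 7.43×10^-4, f = 0.01926, h_2 = f(L/D)V²/2g = 3.605 m
Series → Q common, losses add: H = Σh = 8.817 m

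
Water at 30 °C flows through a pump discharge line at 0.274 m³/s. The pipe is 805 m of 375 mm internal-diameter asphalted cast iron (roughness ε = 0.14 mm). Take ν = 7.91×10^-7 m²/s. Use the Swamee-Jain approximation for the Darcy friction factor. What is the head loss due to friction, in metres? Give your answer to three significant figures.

h_f ≈ 11.0 m

V = 4Q/(πD²) = 4·0.274/(π·0.375²) = 2.481 m/s
Re = VD/ν = 2.481·0.375/7.91×10^-7 = 1.18×10^6 → turbulent
ε/D = 0.14/375 = 3.73×10^-4
Swamee-Jain: f = 0.01628
h_f = f(L/D)V²/(2g) = 0.01628·(805/0.375)·2.481²/(2·9.81) = 10.96 m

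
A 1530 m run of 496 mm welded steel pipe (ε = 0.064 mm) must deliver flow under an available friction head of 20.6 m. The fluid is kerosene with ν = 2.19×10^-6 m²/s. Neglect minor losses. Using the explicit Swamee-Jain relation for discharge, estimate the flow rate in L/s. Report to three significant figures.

Swamee-Jain (Type II): Q = -0.965·√(gD⁵h_f/L)·ln[ε/(3.7D) + √(3.17ν²L/(gD³h_f))]
√(gD⁵h_f/L) = √(9.81·0.496⁵·20.6/1530) = 0.06297
ε/(3.7D) = 3.49×10^-5; √(3.17ν²L/(gD³h_f)) = 3.07×10^-5
Q = -0.965·0.06297·ln(6.559×10^-5) = 0.5853 m³/s
Check: V = 3.03 m/s, Re = 6.86×10^5, f = 0.01435, h_f = 20.7 m ≈ 20.6 m ✓

Q ≈ 585 L/s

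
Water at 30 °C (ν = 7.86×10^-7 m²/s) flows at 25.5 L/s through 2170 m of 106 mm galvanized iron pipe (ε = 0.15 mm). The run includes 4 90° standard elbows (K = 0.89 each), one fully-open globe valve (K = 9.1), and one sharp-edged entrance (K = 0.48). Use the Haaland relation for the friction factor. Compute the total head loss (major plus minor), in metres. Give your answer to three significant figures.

V = 4Q/(πD²) = 2.890 m/s; V²/2g = 0.4256 m
Re = 3.90×10^5, ε/D = 0.00142 → f = 0.02197 (Haaland)
Major: h_f = f(L/D)·V²/2g = 0.02197·20472·0.4256 = 191.4 m
Minor: ΣK = 13.1; h_m = ΣK·V²/2g = 5.592 m
Total H_L = 191.4 + 5.592 = 197.0 m

H_L ≈ 197 m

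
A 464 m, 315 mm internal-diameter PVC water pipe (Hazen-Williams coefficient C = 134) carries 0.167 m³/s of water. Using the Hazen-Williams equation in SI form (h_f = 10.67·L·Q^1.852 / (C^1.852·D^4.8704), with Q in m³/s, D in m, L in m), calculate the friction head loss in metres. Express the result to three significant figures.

h_f = 10.67·464·0.167^1.852 / (134^1.852·0.315^4.8704) = 5.744 m

h_f ≈ 5.74 m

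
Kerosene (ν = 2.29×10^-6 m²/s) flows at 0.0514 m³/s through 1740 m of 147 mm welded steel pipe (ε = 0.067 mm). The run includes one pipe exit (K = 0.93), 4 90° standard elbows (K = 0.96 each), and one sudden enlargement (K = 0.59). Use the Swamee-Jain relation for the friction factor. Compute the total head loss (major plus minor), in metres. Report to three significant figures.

V = 4Q/(πD²) = 3.029 m/s; V²/2g = 0.4675 m
Re = 1.94×10^5, ε/D = 4.56×10^-4 → f = 0.01875 (Swamee-Jain)
Major: h_f = f(L/D)·V²/2g = 0.01875·11837·0.4675 = 103.7 m
Minor: ΣK = 5.36; h_m = ΣK·V²/2g = 2.506 m
Total H_L = 103.7 + 2.506 = 106.2 m

H_L ≈ 106 m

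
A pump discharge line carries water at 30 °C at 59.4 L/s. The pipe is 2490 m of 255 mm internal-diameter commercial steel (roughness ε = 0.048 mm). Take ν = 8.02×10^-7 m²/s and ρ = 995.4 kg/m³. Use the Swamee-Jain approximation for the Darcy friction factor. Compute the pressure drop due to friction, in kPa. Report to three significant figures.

V = 4Q/(πD²) = 4·0.0594/(π·0.255²) = 1.163 m/s
Re = VD/ν = 1.163·0.255/8.02×10^-7 = 3.70×10^5 → turbulent
ε/D = 0.048/255 = 1.88×10^-4
Swamee-Jain: f = 0.01585
h_f = f(L/D)V²/(2g) = 0.01585·(2490/0.255)·1.163²/(2·9.81) = 10.67 m
Δp = ρg·h_f = 995.4·9.81·10.67 = 104.2 kPa

Δp ≈ 104 kPa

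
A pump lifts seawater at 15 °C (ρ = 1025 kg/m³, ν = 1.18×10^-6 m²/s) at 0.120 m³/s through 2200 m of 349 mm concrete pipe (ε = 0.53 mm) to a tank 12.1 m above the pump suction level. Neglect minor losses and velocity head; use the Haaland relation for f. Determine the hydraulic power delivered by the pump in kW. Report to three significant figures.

P_hyd ≈ 28.2 kW

V = 4Q/(πD²) = 1.254 m/s; Re = 3.71×10^5; ε/D = 0.00152; f = 0.02236
h_f = f(L/D)V²/2g = 11.30 m
Total head H = z + h_f = 12.1 + 11.30 = 23.40 m
P_hyd = ρgQH = 1025·9.81·0.120·23.40 = 28.24 kW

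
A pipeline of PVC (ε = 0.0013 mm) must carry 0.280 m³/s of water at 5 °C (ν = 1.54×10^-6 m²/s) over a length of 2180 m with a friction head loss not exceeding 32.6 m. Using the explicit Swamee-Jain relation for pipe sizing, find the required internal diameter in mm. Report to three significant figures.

Swamee-Jain (Type III): D = 0.66·[ε^1.25·(LQ²/(gh_f))^4.75 + ν·Q^9.4·(L/(gh_f))^5.2]^0.04
LQ²/(gh_f) = 0.5344; L/(gh_f) = 6.817
Term 1 = ε^1.25·(…)^4.75 = 2.24×10^-9; Term 2 = ν·Q^9.4·(…)^5.2 = 2.12×10^-7
D = 0.66·(2.24×10^-9 + 2.12×10^-7)^0.04 = 0.3571 m = 357 mm
Check: V = 2.80 m/s, Re = 6.48×10^5, f = 0.01257, h_f = 30.6 m ≈ 32.6 m ✓

D ≈ 357 mm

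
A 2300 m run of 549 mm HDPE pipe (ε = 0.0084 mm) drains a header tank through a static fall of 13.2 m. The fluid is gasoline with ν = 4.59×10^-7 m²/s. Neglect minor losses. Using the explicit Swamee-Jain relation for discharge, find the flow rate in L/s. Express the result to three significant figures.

Swamee-Jain (Type II): Q = -0.965·√(gD⁵h_f/L)·ln[ε/(3.7D) + √(3.17ν²L/(gD³h_f))]
√(gD⁵h_f/L) = √(9.81·0.549⁵·13.2/2300) = 0.05299
ε/(3.7D) = 4.14×10^-6; √(3.17ν²L/(gD³h_f)) = 8.47×10^-6
Q = -0.965·0.05299·ln(1.260×10^-5) = 0.5769 m³/s
Check: V = 2.44 m/s, Re = 2.91×10^6, f = 0.01045, h_f = 13.3 m ≈ 13.2 m ✓

Q ≈ 577 L/s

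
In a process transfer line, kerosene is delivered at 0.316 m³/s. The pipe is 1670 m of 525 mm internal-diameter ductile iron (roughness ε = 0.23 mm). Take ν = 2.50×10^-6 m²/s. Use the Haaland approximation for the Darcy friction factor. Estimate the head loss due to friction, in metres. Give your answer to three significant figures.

h_f ≈ 6.11 m

V = 4Q/(πD²) = 4·0.316/(π·0.525²) = 1.460 m/s
Re = VD/ν = 1.460·0.525/2.50×10^-6 = 3.07×10^5 → turbulent
ε/D = 0.23/525 = 4.38×10^-4
Haaland: f = 0.01768
h_f = f(L/D)V²/(2g) = 0.01768·(1670/0.525)·1.460²/(2·9.81) = 6.107 m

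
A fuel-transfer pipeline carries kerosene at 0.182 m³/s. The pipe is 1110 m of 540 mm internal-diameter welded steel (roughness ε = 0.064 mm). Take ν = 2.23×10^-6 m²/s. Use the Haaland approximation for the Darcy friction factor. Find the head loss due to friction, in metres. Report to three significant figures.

V = 4Q/(πD²) = 4·0.182/(π·0.540²) = 0.7947 m/s
Re = VD/ν = 0.7947·0.540/2.23×10^-6 = 1.92×10^5 → turbulent
ε/D = 0.064/540 = 1.19×10^-4
Haaland: f = 0.01642
h_f = f(L/D)V²/(2g) = 0.01642·(1110/0.540)·0.7947²/(2·9.81) = 1.086 m

h_f ≈ 1.09 m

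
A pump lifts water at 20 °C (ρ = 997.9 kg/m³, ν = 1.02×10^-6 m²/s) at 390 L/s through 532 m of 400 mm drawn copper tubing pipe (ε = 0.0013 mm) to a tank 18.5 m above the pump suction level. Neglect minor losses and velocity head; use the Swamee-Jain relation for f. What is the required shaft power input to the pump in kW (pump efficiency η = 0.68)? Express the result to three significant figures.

V = 4Q/(πD²) = 3.104 m/s; Re = 1.22×10^6; ε/D = 3.25×10^-6; f = 0.01133
h_f = f(L/D)V²/2g = 7.394 m
Total head H = z + h_f = 18.5 + 7.394 = 25.89 m
P_hyd = ρgQH = 997.9·9.81·0.390·25.89 = 98.86 kW
P_shaft = P_hyd/η = 98.86/0.68 = 145.4 kW

P_shaft ≈ 145 kW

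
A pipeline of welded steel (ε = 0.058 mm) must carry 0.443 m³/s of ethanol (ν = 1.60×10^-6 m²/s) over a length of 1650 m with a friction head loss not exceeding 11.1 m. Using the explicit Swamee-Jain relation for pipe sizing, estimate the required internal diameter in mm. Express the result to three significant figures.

Swamee-Jain (Type III): D = 0.66·[ε^1.25·(LQ²/(gh_f))^4.75 + ν·Q^9.4·(L/(gh_f))^5.2]^0.04
LQ²/(gh_f) = 2.974; L/(gh_f) = 15.15
Term 1 = ε^1.25·(…)^4.75 = 8.96×10^-4; Term 2 = ν·Q^9.4·(…)^5.2 = 0.00104
D = 0.66·(8.96×10^-4 + 0.00104)^0.04 = 0.5141 m = 514 mm
Check: V = 2.13 m/s, Re = 6.86×10^5, f = 0.01415, h_f = 10.5 m ≈ 11.1 m ✓

D ≈ 514 mm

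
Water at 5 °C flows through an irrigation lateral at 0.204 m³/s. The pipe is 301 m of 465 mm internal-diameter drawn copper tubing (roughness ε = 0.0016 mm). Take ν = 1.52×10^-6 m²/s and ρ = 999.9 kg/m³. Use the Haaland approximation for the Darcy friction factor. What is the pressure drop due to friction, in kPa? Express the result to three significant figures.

Δp ≈ 6.46 kPa

V = 4Q/(πD²) = 4·0.204/(π·0.465²) = 1.201 m/s
Re = VD/ν = 1.201·0.465/1.52×10^-6 = 3.67×10^5 → turbulent
ε/D = 0.0016/465 = 3.44×10^-6
Haaland: f = 0.01384
h_f = f(L/D)V²/(2g) = 0.01384·(301/0.465)·1.201²/(2·9.81) = 0.6591 m
Δp = ρg·h_f = 999.9·9.81·0.6591 = 6.465 kPa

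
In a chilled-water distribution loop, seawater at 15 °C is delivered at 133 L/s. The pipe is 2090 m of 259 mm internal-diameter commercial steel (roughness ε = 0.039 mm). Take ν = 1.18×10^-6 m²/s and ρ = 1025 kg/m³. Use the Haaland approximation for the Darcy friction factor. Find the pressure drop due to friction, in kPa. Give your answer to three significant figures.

Δp ≈ 386 kPa

V = 4Q/(πD²) = 4·0.133/(π·0.259²) = 2.524 m/s
Re = VD/ν = 2.524·0.259/1.18×10^-6 = 5.54×10^5 → turbulent
ε/D = 0.039/259 = 1.51×10^-4
Haaland: f = 0.01466
h_f = f(L/D)V²/(2g) = 0.01466·(2090/0.259)·2.524²/(2·9.81) = 38.44 m
Δp = ρg·h_f = 1025·9.81·38.44 = 386.5 kPa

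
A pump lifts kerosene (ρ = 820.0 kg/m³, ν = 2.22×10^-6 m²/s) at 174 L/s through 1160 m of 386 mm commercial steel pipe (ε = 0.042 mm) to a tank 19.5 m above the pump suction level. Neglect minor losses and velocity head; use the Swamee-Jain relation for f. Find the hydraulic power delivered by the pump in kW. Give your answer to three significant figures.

V = 4Q/(πD²) = 1.487 m/s; Re = 2.59×10^5; ε/D = 1.09×10^-4; f = 0.01584
h_f = f(L/D)V²/2g = 5.366 m
Total head H = z + h_f = 19.5 + 5.366 = 24.87 m
P_hyd = ρgQH = 820.0·9.81·0.174·24.87 = 34.80 kW

P_hyd ≈ 34.8 kW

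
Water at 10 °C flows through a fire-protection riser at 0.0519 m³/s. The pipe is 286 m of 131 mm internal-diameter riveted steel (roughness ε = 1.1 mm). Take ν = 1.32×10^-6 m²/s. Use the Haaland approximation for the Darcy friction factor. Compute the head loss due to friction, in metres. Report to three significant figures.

h_f ≈ 59.4 m

V = 4Q/(πD²) = 4·0.0519/(π·0.131²) = 3.851 m/s
Re = VD/ν = 3.851·0.131/1.32×10^-6 = 3.82×10^5 → turbulent
ε/D = 1.1/131 = 0.00840
Haaland: f = 0.03600
h_f = f(L/D)V²/(2g) = 0.03600·(286/0.131)·3.851²/(2·9.81) = 59.39 m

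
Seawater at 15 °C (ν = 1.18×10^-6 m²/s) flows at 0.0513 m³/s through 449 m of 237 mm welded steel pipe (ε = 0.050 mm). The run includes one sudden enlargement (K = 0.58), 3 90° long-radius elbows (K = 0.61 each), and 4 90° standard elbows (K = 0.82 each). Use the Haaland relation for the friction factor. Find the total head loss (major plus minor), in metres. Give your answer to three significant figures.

H_L ≈ 2.56 m

V = 4Q/(πD²) = 1.163 m/s; V²/2g = 0.06892 m
Re = 2.34×10^5, ε/D = 2.11×10^-4 → f = 0.01662 (Haaland)
Major: h_f = f(L/D)·V²/2g = 0.01662·1895·0.06892 = 2.170 m
Minor: ΣK = 5.69; h_m = ΣK·V²/2g = 0.3922 m
Total H_L = 2.170 + 0.3922 = 2.562 m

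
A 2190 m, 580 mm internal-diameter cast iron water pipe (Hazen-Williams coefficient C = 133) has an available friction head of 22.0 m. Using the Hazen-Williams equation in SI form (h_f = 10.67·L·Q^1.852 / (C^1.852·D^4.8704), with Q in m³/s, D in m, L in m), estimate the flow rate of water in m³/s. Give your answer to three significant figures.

Rearranging: Q = [h_f·C^1.852·D^4.8704 / (10.67·L)]^(1/1.852)
Q = [22.0·133^1.852·0.580^4.8704 / (10.67·2190)]^0.540 = 0.7374 m³/s

Q ≈ 0.737 m³/s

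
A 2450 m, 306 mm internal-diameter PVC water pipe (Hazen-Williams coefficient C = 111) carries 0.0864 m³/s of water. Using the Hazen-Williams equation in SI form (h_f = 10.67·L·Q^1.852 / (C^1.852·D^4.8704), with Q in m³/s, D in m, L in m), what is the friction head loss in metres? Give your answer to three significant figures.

h_f = 10.67·2450·0.0864^1.852 / (111^1.852·0.306^4.8704) = 14.61 m

h_f ≈ 14.6 m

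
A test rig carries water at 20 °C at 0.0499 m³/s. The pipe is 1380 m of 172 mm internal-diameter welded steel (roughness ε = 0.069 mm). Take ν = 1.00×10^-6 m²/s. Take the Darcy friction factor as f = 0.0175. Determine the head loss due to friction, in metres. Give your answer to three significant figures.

h_f ≈ 33.0 m

V = 4Q/(πD²) = 4·0.0499/(π·0.172²) = 2.148 m/s
h_f = f(L/D)V²/(2g) = 0.01750·(1380/0.172)·2.148²/(2·9.81) = 33.01 m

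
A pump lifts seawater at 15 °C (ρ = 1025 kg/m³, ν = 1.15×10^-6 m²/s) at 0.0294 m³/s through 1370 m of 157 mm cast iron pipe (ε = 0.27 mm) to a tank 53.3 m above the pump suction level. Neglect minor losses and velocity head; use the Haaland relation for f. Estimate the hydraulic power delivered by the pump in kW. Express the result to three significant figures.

V = 4Q/(πD²) = 1.519 m/s; Re = 2.07×10^5; ε/D = 0.00172; f = 0.02339
h_f = f(L/D)V²/2g = 23.99 m
Total head H = z + h_f = 53.3 + 23.99 = 77.29 m
P_hyd = ρgQH = 1025·9.81·0.0294·77.29 = 22.85 kW

P_hyd ≈ 22.8 kW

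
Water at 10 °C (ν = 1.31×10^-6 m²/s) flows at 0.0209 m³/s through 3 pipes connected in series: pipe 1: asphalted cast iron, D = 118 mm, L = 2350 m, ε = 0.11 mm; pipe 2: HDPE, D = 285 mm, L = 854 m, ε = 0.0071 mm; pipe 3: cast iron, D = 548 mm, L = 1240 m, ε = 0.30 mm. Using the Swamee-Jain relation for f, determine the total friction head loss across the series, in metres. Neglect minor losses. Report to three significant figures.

H ≈ 78.7 m

Pipe 1: V = 1.911 m/s, Re = 1.72×10^5, ε/D = 9.32×10^-4, f = 0.02113, h_1 = f(L/D)V²/2g = 78.33 m
Pipe 2: V = 0.3276 m/s, Re = 7.13×10^4, ε/D = 2.49×10^-5, f = 0.01932, h_2 = f(L/D)V²/2g = 0.3167 m
Pipe 3: V = 0.08861 m/s, Re = 3.71×10^4, ε/D = 5.47×10^-4, f = 0.02399, h_3 = f(L/D)V²/2g = 0.02173 m
Series → Q common, losses add: H = Σh = 78.67 m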